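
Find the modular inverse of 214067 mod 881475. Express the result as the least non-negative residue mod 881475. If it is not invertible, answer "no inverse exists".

no inverse exists

Compute gcd(214067, 881475):
881475 = 4*214067 + 25207
214067 = 8*25207 + 12411
25207 = 2*12411 + 385
12411 = 32*385 + 91
385 = 4*91 + 21
91 = 4*21 + 7
21 = 3*7 + 0
The gcd is 7, not 1, hence no inverse exists.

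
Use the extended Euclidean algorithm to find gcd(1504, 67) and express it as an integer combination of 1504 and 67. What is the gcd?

Repeated division:
1504 = 22×67 + 30
67 = 2×30 + 7
30 = 4×7 + 2
7 = 3×2 + 1
2 = 2×1 + 0
gcd(1504, 67) = 1.
Express as a combination:
1 = 7 − 3·2
1 = −3·30 + 13·7
1 = 13·67 − 29·30
1 = −29·1504 + 651·67
So 1 = (-29)·1504 + (651)·67.

1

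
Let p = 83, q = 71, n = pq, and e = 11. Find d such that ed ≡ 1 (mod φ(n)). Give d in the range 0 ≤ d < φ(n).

3131

φ(n) = (p−1)(q−1) = 82·70 = 5740.
Need d with 11·d ≡ 1 (mod 5740). Apply the extended Euclidean algorithm:
5740 = 521·11 + 9
11 = 1·9 + 2
9 = 4·2 + 1
2 = 2·1 + 0
Back-substitute:
1 = 9 − 4·2
1 = −4·11 + 5·9
1 = 5·5740 − 2609·11
So 11·(-2609) ≡ 1 (mod 5740), hence d ≡ -2609 ≡ 3131 (mod 5740).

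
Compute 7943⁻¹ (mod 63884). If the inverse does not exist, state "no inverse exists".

8831

Extended Euclidean algorithm:
63884 = 8·7943 + 340
7943 = 23·340 + 123
340 = 2·123 + 94
123 = 1·94 + 29
94 = 3·29 + 7
29 = 4·7 + 1
7 = 7·1 + 0
Since gcd(7943, 63884) = 1, back-substitute to write 1 as a combination:
1 = 29 − 4·7
1 = −4·94 + 13·29
1 = 13·123 − 17·94
1 = −17·340 + 47·123
1 = 47·7943 − 1098·340
1 = −1098·63884 + 8831·7943
So 7943·8831 ≡ 1 (mod 63884).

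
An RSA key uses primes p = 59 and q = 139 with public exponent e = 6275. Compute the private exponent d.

7055

φ(n) = (p−1)(q−1) = 58·138 = 8004.
Need d with 6275·d ≡ 1 (mod 8004). Apply the extended Euclidean algorithm:
8004 = 1·6275 + 1729
6275 = 3·1729 + 1088
1729 = 1·1088 + 641
1088 = 1·641 + 447
641 = 1·447 + 194
447 = 2·194 + 59
194 = 3·59 + 17
59 = 3·17 + 8
17 = 2·8 + 1
8 = 8·1 + 0
Back-substitute:
1 = 17 − 2·8
1 = −2·59 + 7·17
1 = 7·194 − 23·59
1 = −23·447 + 53·194
1 = 53·641 − 76·447
1 = −76·1088 + 129·641
1 = 129·1729 − 205·1088
1 = −205·6275 + 744·1729
1 = 744·8004 − 949·6275
So 6275·(-949) ≡ 1 (mod 8004), hence d ≡ -949 ≡ 7055 (mod 8004).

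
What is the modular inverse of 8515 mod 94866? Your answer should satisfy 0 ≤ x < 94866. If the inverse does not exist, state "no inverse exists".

72907

Extended Euclidean algorithm:
94866 = 11×8515 + 1201
8515 = 7×1201 + 108
1201 = 11×108 + 13
108 = 8×13 + 4
13 = 3×4 + 1
4 = 4×1 + 0
gcd = 1, so the inverse exists. Back-substitute:
1 = 13 − 3·4
1 = −3·108 + 25·13
1 = 25·1201 − 278·108
1 = −278·8515 + 1971·1201
1 = 1971·94866 − 21959·8515
Thus 8515·(-21959) ≡ 1 (mod 94866); reducing, -21959 mod 94866 = 72907.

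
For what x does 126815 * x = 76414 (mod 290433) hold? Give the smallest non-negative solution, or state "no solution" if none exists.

14903

First find gcd(126815, 290433):
290433 = 2*126815 + 36803
126815 = 3*36803 + 16406
36803 = 2*16406 + 3991
16406 = 4*3991 + 442
3991 = 9*442 + 13
442 = 34*13 + 0
gcd = 13 and 13 | 76414, so solutions exist. Divide through by 13: 9755x ≡ 5878 (mod 22341).
Now find 9755⁻¹ mod 22341:
22341 = 2·9755 + 2831
9755 = 3·2831 + 1262
2831 = 2·1262 + 307
1262 = 4·307 + 34
307 = 9·34 + 1
34 = 34·1 + 0
Back-substitute:
1 = 307 − 9·34
1 = −9·1262 + 37·307
1 = 37·2831 − 83·1262
1 = −83·9755 + 286·2831
1 = 286·22341 − 655·9755
So 9755·(-655) ≡ 1 (mod 22341), i.e. 9755⁻¹ ≡ 21686.
Then x ≡ 21686·5878 ≡ 14903 (mod 22341); the smallest non-negative solution is x = 14903.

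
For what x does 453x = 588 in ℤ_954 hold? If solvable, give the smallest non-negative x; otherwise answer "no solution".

214

First find gcd(453, 954):
954 = 2·453 + 48
453 = 9·48 + 21
48 = 2·21 + 6
21 = 3·6 + 3
6 = 2·3 + 0
gcd = 3 and 3 | 588, so solutions exist. Divide through by 3: 151x ≡ 196 (mod 318).
Now find 151⁻¹ mod 318:
318 = 2*151 + 16
151 = 9*16 + 7
16 = 2*7 + 2
7 = 3*2 + 1
2 = 2*1 + 0
Back-substitute:
1 = 7 − 3·2
1 = −3·16 + 7·7
1 = 7·151 − 66·16
1 = −66·318 + 139·151
So 151⁻¹ ≡ 139 (mod 318).
Then x ≡ 139·196 ≡ 214 (mod 318); the smallest non-negative solution is x = 214.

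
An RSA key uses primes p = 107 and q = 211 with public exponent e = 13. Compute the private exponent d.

5137

φ(n) = (p−1)(q−1) = 106·210 = 22260.
Need d with 13·d ≡ 1 (mod 22260). Apply the extended Euclidean algorithm:
22260 = 1712*13 + 4
13 = 3*4 + 1
4 = 4*1 + 0
Back-substitute:
1 = 13 − 3·4
1 = −3·22260 + 5137·13
So 13·5137 ≡ 1 (mod 22260), hence d = 5137.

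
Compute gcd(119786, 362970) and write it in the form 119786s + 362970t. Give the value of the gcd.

2

Apply Euclid's algorithm to 362970 and 119786:
362970 = 3*119786 + 3612
119786 = 33*3612 + 590
3612 = 6*590 + 72
590 = 8*72 + 14
72 = 5*14 + 2
14 = 7*2 + 0
gcd(119786, 362970) = 2.
Express as a combination:
2 = 72 − 5·14
2 = −5·590 + 41·72
2 = 41·3612 − 251·590
2 = −251·119786 + 8324·3612
2 = 8324·362970 − 25223·119786
So 2 = (8324)·362970 + (-25223)·119786.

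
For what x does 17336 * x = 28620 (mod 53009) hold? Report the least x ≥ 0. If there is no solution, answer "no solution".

gcd(17336, 53009):
53009 = 3·17336 + 1001
17336 = 17·1001 + 319
1001 = 3·319 + 44
319 = 7·44 + 11
44 = 4·11 + 0
gcd = 11, but 11 ∤ 28620, so the congruence has no solution.

no solution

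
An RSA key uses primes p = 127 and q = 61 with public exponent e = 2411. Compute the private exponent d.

φ(n) = (p−1)(q−1) = 126·60 = 7560.
Need d with 2411·d ≡ 1 (mod 7560). Apply the extended Euclidean algorithm:
7560 = 3*2411 + 327
2411 = 7*327 + 122
327 = 2*122 + 83
122 = 1*83 + 39
83 = 2*39 + 5
39 = 7*5 + 4
5 = 1*4 + 1
4 = 4*1 + 0
Back-substitute:
1 = 5 − 4
1 = −39 + 8·5
1 = 8·83 − 17·39
1 = −17·122 + 25·83
1 = 25·327 − 67·122
1 = −67·2411 + 494·327
1 = 494·7560 − 1549·2411
So 2411·(-1549) ≡ 1 (mod 7560), hence d ≡ -1549 ≡ 6011 (mod 7560).

6011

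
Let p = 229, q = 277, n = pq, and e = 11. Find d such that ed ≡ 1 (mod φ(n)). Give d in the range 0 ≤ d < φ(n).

22883

φ(n) = (p−1)(q−1) = 228·276 = 62928.
Need d with 11·d ≡ 1 (mod 62928). Apply the extended Euclidean algorithm:
62928 = 5720*11 + 8
11 = 1*8 + 3
8 = 2*3 + 2
3 = 1*2 + 1
2 = 2*1 + 0
Back-substitute:
1 = 3 − 2
1 = −8 + 3·3
1 = 3·11 − 4·8
1 = −4·62928 + 22883·11
So 11·22883 ≡ 1 (mod 62928), hence d = 22883.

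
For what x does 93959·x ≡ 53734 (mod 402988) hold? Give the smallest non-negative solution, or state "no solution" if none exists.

313602

First find gcd(93959, 402988):
402988 = 4*93959 + 27152
93959 = 3*27152 + 12503
27152 = 2*12503 + 2146
12503 = 5*2146 + 1773
2146 = 1*1773 + 373
1773 = 4*373 + 281
373 = 1*281 + 92
281 = 3*92 + 5
92 = 18*5 + 2
5 = 2*2 + 1
2 = 2*1 + 0
gcd = 1, so a unique solution mod 402988 exists.
Back-substitute for the Bézout coefficients:
1 = 5 − 2·2
1 = −2·92 + 37·5
1 = 37·281 − 113·92
1 = −113·373 + 150·281
1 = 150·1773 − 713·373
1 = −713·2146 + 863·1773
1 = 863·12503 − 5028·2146
1 = −5028·27152 + 10919·12503
1 = 10919·93959 − 37785·27152
1 = −37785·402988 + 162059·93959
So 93959·(162059) ≡ 1 (mod 402988), giving 93959⁻¹ ≡ 162059.
x ≡ 93959⁻¹·53734 ≡ 162059·53734 ≡ 313602 (mod 402988).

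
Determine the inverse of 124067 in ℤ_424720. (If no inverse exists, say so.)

Extended Euclidean algorithm:
424720 = 3×124067 + 52519
124067 = 2×52519 + 19029
52519 = 2×19029 + 14461
19029 = 1×14461 + 4568
14461 = 3×4568 + 757
4568 = 6×757 + 26
757 = 29×26 + 3
26 = 8×3 + 2
3 = 1×2 + 1
2 = 2×1 + 0
The gcd is 1. Working backward:
1 = 3 − 2
1 = −26 + 9·3
1 = 9·757 − 262·26
1 = −262·4568 + 1581·757
1 = 1581·14461 − 5005·4568
1 = −5005·19029 + 6586·14461
1 = 6586·52519 − 18177·19029
1 = −18177·124067 + 42940·52519
1 = 42940·424720 − 146997·124067
So 124067·(-146997) ≡ 1 (mod 424720), and -146997 ≡ 277723 (mod 424720).

277723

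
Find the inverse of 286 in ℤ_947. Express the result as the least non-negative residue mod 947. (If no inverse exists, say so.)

Run Euclid on (947, 286):
947 = 3×286 + 89
286 = 3×89 + 19
89 = 4×19 + 13
19 = 1×13 + 6
13 = 2×6 + 1
6 = 6×1 + 0
The gcd is 1. Working backward:
1 = 13 − 2·6
1 = −2·19 + 3·13
1 = 3·89 − 14·19
1 = −14·286 + 45·89
1 = 45·947 − 149·286
Thus 286·(-149) ≡ 1 (mod 947); reducing, -149 mod 947 = 798.

798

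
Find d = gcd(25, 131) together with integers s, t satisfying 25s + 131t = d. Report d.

1

Euclidean algorithm:
131 = 5×25 + 6
25 = 4×6 + 1
6 = 6×1 + 0
gcd(25, 131) = 1.
Express as a combination:
1 = 25 − 4·6
1 = −4·131 + 21·25
So 1 = (-4)·131 + (21)·25.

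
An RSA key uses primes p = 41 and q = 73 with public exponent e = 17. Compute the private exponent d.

φ(n) = (p−1)(q−1) = 40·72 = 2880.
Need d with 17·d ≡ 1 (mod 2880). Apply the extended Euclidean algorithm:
2880 = 169·17 + 7
17 = 2·7 + 3
7 = 2·3 + 1
3 = 3·1 + 0
Back-substitute:
1 = 7 − 2·3
1 = −2·17 + 5·7
1 = 5·2880 − 847·17
So 17·(-847) ≡ 1 (mod 2880), hence d ≡ -847 ≡ 2033 (mod 2880).

2033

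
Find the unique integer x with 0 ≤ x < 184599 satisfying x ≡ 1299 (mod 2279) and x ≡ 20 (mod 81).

Write x = 1299 + 2279·k. Then 2279·k ≡ 20 − 1299 ≡ 17 (mod 81).
Need 2279⁻¹ mod 81. Extended Euclid on (81, 11):
81 = 7·11 + 4
11 = 2·4 + 3
4 = 1·3 + 1
3 = 3·1 + 0
Back-substitute:
1 = 4 − 3
1 = −11 + 3·4
1 = 3·81 − 22·11
2279⁻¹ ≡ 59 (mod 81), so k ≡ 59·17 ≡ 31 (mod 81).
x = 1299 + 2279·31 = 71948.

71948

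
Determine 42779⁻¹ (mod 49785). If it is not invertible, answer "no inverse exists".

Apply the Euclidean algorithm to 49785 and 42779:
49785 = 1·42779 + 7006
42779 = 6·7006 + 743
7006 = 9·743 + 319
743 = 2·319 + 105
319 = 3·105 + 4
105 = 26·4 + 1
4 = 4·1 + 0
Since gcd(42779, 49785) = 1, back-substitute to write 1 as a combination:
1 = 105 − 26·4
1 = −26·319 + 79·105
1 = 79·743 − 184·319
1 = −184·7006 + 1735·743
1 = 1735·42779 − 10594·7006
1 = −10594·49785 + 12329·42779
So 42779·12329 ≡ 1 (mod 49785).

12329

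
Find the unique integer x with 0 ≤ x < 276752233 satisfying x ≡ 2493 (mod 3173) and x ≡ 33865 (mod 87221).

Write x = 2493 + 3173·k. Then 3173·k ≡ 33865 − 2493 ≡ 31372 (mod 87221).
Need 3173⁻¹ mod 87221. Extended Euclid on (87221, 3173):
87221 = 27*3173 + 1550
3173 = 2*1550 + 73
1550 = 21*73 + 17
73 = 4*17 + 5
17 = 3*5 + 2
5 = 2*2 + 1
2 = 2*1 + 0
Back-substitute:
1 = 5 − 2·2
1 = −2·17 + 7·5
1 = 7·73 − 30·17
1 = −30·1550 + 637·73
1 = 637·3173 − 1304·1550
1 = −1304·87221 + 35845·3173
3173⁻¹ ≡ 35845 (mod 87221), so k ≡ 35845·31372 ≡ 76208 (mod 87221).
x = 2493 + 3173·76208 = 241810477.

241810477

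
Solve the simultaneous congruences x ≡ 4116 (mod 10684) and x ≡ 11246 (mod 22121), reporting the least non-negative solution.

8903888

Write x = 4116 + 10684·k. Then 10684·k ≡ 11246 − 4116 ≡ 7130 (mod 22121).
Need 10684⁻¹ mod 22121. Extended Euclid on (22121, 10684):
22121 = 2·10684 + 753
10684 = 14·753 + 142
753 = 5·142 + 43
142 = 3·43 + 13
43 = 3·13 + 4
13 = 3·4 + 1
4 = 4·1 + 0
Back-substitute:
1 = 13 − 3·4
1 = −3·43 + 10·13
1 = 10·142 − 33·43
1 = −33·753 + 175·142
1 = 175·10684 − 2483·753
1 = −2483·22121 + 5141·10684
10684⁻¹ ≡ 5141 (mod 22121), so k ≡ 5141·7130 ≡ 833 (mod 22121).
x = 4116 + 10684·833 = 8903888.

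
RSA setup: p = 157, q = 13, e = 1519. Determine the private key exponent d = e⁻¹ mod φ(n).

175

φ(n) = (p−1)(q−1) = 156·12 = 1872.
Need d with 1519·d ≡ 1 (mod 1872). Apply the extended Euclidean algorithm:
1872 = 1*1519 + 353
1519 = 4*353 + 107
353 = 3*107 + 32
107 = 3*32 + 11
32 = 2*11 + 10
11 = 1*10 + 1
10 = 10*1 + 0
Back-substitute:
1 = 11 − 10
1 = −32 + 3·11
1 = 3·107 − 10·32
1 = −10·353 + 33·107
1 = 33·1519 − 142·353
1 = −142·1872 + 175·1519
So 1519·175 ≡ 1 (mod 1872), hence d = 175.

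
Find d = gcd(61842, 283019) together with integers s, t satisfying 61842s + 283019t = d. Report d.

Apply Euclid's algorithm to 283019 and 61842:
283019 = 4·61842 + 35651
61842 = 1·35651 + 26191
35651 = 1·26191 + 9460
26191 = 2·9460 + 7271
9460 = 1·7271 + 2189
7271 = 3·2189 + 704
2189 = 3·704 + 77
704 = 9·77 + 11
77 = 7·11 + 0
gcd(61842, 283019) = 11.
Back-substituting:
11 = 704 − 9·77
11 = −9·2189 + 28·704
11 = 28·7271 − 93·2189
11 = −93·9460 + 121·7271
11 = 121·26191 − 335·9460
11 = −335·35651 + 456·26191
11 = 456·61842 − 791·35651
11 = −791·283019 + 3620·61842
So 11 = (-791)·283019 + (3620)·61842.

11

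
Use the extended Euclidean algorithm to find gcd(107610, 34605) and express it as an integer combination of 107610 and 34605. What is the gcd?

15

Euclidean algorithm:
107610 = 3·34605 + 3795
34605 = 9·3795 + 450
3795 = 8·450 + 195
450 = 2·195 + 60
195 = 3·60 + 15
60 = 4·15 + 0
gcd(107610, 34605) = 15.
Back-substituting:
15 = 195 − 3·60
15 = −3·450 + 7·195
15 = 7·3795 − 59·450
15 = −59·34605 + 538·3795
15 = 538·107610 − 1673·34605
So 15 = (538)·107610 + (-1673)·34605.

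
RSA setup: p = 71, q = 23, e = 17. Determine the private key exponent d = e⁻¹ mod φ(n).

453

φ(n) = (p−1)(q−1) = 70·22 = 1540.
Need d with 17·d ≡ 1 (mod 1540). Apply the extended Euclidean algorithm:
1540 = 90·17 + 10
17 = 1·10 + 7
10 = 1·7 + 3
7 = 2·3 + 1
3 = 3·1 + 0
Back-substitute:
1 = 7 − 2·3
1 = −2·10 + 3·7
1 = 3·17 − 5·10
1 = −5·1540 + 453·17
So 17·453 ≡ 1 (mod 1540), hence d = 453.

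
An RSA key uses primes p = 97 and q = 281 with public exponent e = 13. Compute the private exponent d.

20677

φ(n) = (p−1)(q−1) = 96·280 = 26880.
Need d with 13·d ≡ 1 (mod 26880). Apply the extended Euclidean algorithm:
26880 = 2067·13 + 9
13 = 1·9 + 4
9 = 2·4 + 1
4 = 4·1 + 0
Back-substitute:
1 = 9 − 2·4
1 = −2·13 + 3·9
1 = 3·26880 − 6203·13
So 13·(-6203) ≡ 1 (mod 26880), hence d ≡ -6203 ≡ 20677 (mod 26880).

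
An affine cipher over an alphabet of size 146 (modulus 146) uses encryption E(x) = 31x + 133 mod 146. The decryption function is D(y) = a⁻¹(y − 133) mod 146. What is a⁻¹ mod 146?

Run Euclid on (146, 31):
146 = 4·31 + 22
31 = 1·22 + 9
22 = 2·9 + 4
9 = 2·4 + 1
4 = 4·1 + 0
Since gcd(31, 146) = 1, back-substitute to write 1 as a combination:
1 = 9 − 2·4
1 = −2·22 + 5·9
1 = 5·31 − 7·22
1 = −7·146 + 33·31
So 31·33 ≡ 1 (mod 146).

33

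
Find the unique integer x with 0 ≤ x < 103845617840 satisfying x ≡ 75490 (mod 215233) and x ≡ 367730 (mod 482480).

29581699010

Write x = 75490 + 215233·k. Then 215233·k ≡ 367730 − 75490 ≡ 292240 (mod 482480).
Need 215233⁻¹ mod 482480. Extended Euclid on (482480, 215233):
482480 = 2×215233 + 52014
215233 = 4×52014 + 7177
52014 = 7×7177 + 1775
7177 = 4×1775 + 77
1775 = 23×77 + 4
77 = 19×4 + 1
4 = 4×1 + 0
Back-substitute:
1 = 77 − 19·4
1 = −19·1775 + 438·77
1 = 438·7177 − 1771·1775
1 = −1771·52014 + 12835·7177
1 = 12835·215233 − 53111·52014
1 = −53111·482480 + 119057·215233
215233⁻¹ ≡ 119057 (mod 482480), so k ≡ 119057·292240 ≡ 137440 (mod 482480).
x = 75490 + 215233·137440 = 29581699010.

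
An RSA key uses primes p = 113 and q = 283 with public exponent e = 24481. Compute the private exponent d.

φ(n) = (p−1)(q−1) = 112·282 = 31584.
Need d with 24481·d ≡ 1 (mod 31584). Apply the extended Euclidean algorithm:
31584 = 1·24481 + 7103
24481 = 3·7103 + 3172
7103 = 2·3172 + 759
3172 = 4·759 + 136
759 = 5·136 + 79
136 = 1·79 + 57
79 = 1·57 + 22
57 = 2·22 + 13
22 = 1·13 + 9
13 = 1·9 + 4
9 = 2·4 + 1
4 = 4·1 + 0
Back-substitute:
1 = 9 − 2·4
1 = −2·13 + 3·9
1 = 3·22 − 5·13
1 = −5·57 + 13·22
1 = 13·79 − 18·57
1 = −18·136 + 31·79
1 = 31·759 − 173·136
1 = −173·3172 + 723·759
1 = 723·7103 − 1619·3172
1 = −1619·24481 + 5580·7103
1 = 5580·31584 − 7199·24481
So 24481·(-7199) ≡ 1 (mod 31584), hence d ≡ -7199 ≡ 24385 (mod 31584).

24385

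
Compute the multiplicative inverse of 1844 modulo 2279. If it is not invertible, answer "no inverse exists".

2038

Apply the Euclidean algorithm to 2279 and 1844:
2279 = 1·1844 + 435
1844 = 4·435 + 104
435 = 4·104 + 19
104 = 5·19 + 9
19 = 2·9 + 1
9 = 9·1 + 0
The gcd is 1. Working backward:
1 = 19 − 2·9
1 = −2·104 + 11·19
1 = 11·435 − 46·104
1 = −46·1844 + 195·435
1 = 195·2279 − 241·1844
So 1844·(-241) ≡ 1 (mod 2279), and -241 ≡ 2038 (mod 2279).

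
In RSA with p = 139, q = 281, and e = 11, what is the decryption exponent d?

φ(n) = (p−1)(q−1) = 138·280 = 38640.
Need d with 11·d ≡ 1 (mod 38640). Apply the extended Euclidean algorithm:
38640 = 3512×11 + 8
11 = 1×8 + 3
8 = 2×3 + 2
3 = 1×2 + 1
2 = 2×1 + 0
Back-substitute:
1 = 3 − 2
1 = −8 + 3·3
1 = 3·11 − 4·8
1 = −4·38640 + 14051·11
So 11·14051 ≡ 1 (mod 38640), hence d = 14051.

14051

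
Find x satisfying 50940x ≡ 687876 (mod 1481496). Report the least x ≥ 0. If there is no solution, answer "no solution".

First find gcd(50940, 1481496):
1481496 = 29×50940 + 4236
50940 = 12×4236 + 108
4236 = 39×108 + 24
108 = 4×24 + 12
24 = 2×12 + 0
gcd = 12 and 12 | 687876, so solutions exist. Divide through by 12: 4245x ≡ 57323 (mod 123458).
Now find 4245⁻¹ mod 123458:
123458 = 29×4245 + 353
4245 = 12×353 + 9
353 = 39×9 + 2
9 = 4×2 + 1
2 = 2×1 + 0
Back-substitute:
1 = 9 − 4·2
1 = −4·353 + 157·9
1 = 157·4245 − 1888·353
1 = −1888·123458 + 54909·4245
So 4245⁻¹ ≡ 54909 (mod 123458).
Then x ≡ 54909·57323 ≡ 110355 (mod 123458); the smallest non-negative solution is x = 110355.

110355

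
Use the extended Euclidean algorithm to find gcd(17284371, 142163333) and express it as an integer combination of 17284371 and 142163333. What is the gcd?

13

Repeated division:
142163333 = 8×17284371 + 3888365
17284371 = 4×3888365 + 1730911
3888365 = 2×1730911 + 426543
1730911 = 4×426543 + 24739
426543 = 17×24739 + 5980
24739 = 4×5980 + 819
5980 = 7×819 + 247
819 = 3×247 + 78
247 = 3×78 + 13
78 = 6×13 + 0
gcd(17284371, 142163333) = 13.
Working backward:
13 = 247 − 3·78
13 = −3·819 + 10·247
13 = 10·5980 − 73·819
13 = −73·24739 + 302·5980
13 = 302·426543 − 5207·24739
13 = −5207·1730911 + 21130·426543
13 = 21130·3888365 − 47467·1730911
13 = −47467·17284371 + 210998·3888365
13 = 210998·142163333 − 1735451·17284371
So 13 = (210998)·142163333 + (-1735451)·17284371.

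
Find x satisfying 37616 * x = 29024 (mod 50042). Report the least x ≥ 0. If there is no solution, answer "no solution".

First find gcd(37616, 50042):
50042 = 1*37616 + 12426
37616 = 3*12426 + 338
12426 = 36*338 + 258
338 = 1*258 + 80
258 = 3*80 + 18
80 = 4*18 + 8
18 = 2*8 + 2
8 = 4*2 + 0
gcd = 2 and 2 | 29024, so solutions exist. Divide through by 2: 18808x ≡ 14512 (mod 25021).
Now find 18808⁻¹ mod 25021:
25021 = 1*18808 + 6213
18808 = 3*6213 + 169
6213 = 36*169 + 129
169 = 1*129 + 40
129 = 3*40 + 9
40 = 4*9 + 4
9 = 2*4 + 1
4 = 4*1 + 0
Back-substitute:
1 = 9 − 2·4
1 = −2·40 + 9·9
1 = 9·129 − 29·40
1 = −29·169 + 38·129
1 = 38·6213 − 1397·169
1 = −1397·18808 + 4229·6213
1 = 4229·25021 − 5626·18808
So 18808·(-5626) ≡ 1 (mod 25021), i.e. 18808⁻¹ ≡ 19395.
Then x ≡ 19395·14512 ≡ 24032 (mod 25021); the smallest non-negative solution is x = 24032.

24032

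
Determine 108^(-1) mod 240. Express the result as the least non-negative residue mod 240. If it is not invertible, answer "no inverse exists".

Euclidean algorithm on 240, 108:
240 = 2*108 + 24
108 = 4*24 + 12
24 = 2*12 + 0
gcd(108, 240) = 12 ≠ 1, so 108 has no multiplicative inverse modulo 240.

no inverse exists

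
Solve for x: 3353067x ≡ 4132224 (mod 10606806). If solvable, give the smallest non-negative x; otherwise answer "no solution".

First find gcd(3353067, 10606806):
10606806 = 3×3353067 + 547605
3353067 = 6×547605 + 67437
547605 = 8×67437 + 8109
67437 = 8×8109 + 2565
8109 = 3×2565 + 414
2565 = 6×414 + 81
414 = 5×81 + 9
81 = 9×9 + 0
gcd = 9 and 9 | 4132224, so solutions exist. Divide through by 9: 372563x ≡ 459136 (mod 1178534).
Now find 372563⁻¹ mod 1178534:
1178534 = 3×372563 + 60845
372563 = 6×60845 + 7493
60845 = 8×7493 + 901
7493 = 8×901 + 285
901 = 3×285 + 46
285 = 6×46 + 9
46 = 5×9 + 1
9 = 9×1 + 0
Back-substitute:
1 = 46 − 5·9
1 = −5·285 + 31·46
1 = 31·901 − 98·285
1 = −98·7493 + 815·901
1 = 815·60845 − 6618·7493
1 = −6618·372563 + 40523·60845
1 = 40523·1178534 − 128187·372563
So 372563·(-128187) ≡ 1 (mod 1178534), i.e. 372563⁻¹ ≡ 1050347.
Then x ≡ 1050347·459136 ≡ 721528 (mod 1178534); the smallest non-negative solution is x = 721528.

721528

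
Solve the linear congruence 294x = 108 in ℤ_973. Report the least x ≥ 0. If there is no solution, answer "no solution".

gcd(294, 973):
973 = 3·294 + 91
294 = 3·91 + 21
91 = 4·21 + 7
21 = 3·7 + 0
gcd = 7, but 7 ∤ 108, so the congruence has no solution.

no solution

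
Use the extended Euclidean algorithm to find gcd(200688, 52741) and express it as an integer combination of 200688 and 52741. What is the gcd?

Repeated division:
200688 = 3×52741 + 42465
52741 = 1×42465 + 10276
42465 = 4×10276 + 1361
10276 = 7×1361 + 749
1361 = 1×749 + 612
749 = 1×612 + 137
612 = 4×137 + 64
137 = 2×64 + 9
64 = 7×9 + 1
9 = 9×1 + 0
gcd(200688, 52741) = 1.
Express as a combination:
1 = 64 − 7·9
1 = −7·137 + 15·64
1 = 15·612 − 67·137
1 = −67·749 + 82·612
1 = 82·1361 − 149·749
1 = −149·10276 + 1125·1361
1 = 1125·42465 − 4649·10276
1 = −4649·52741 + 5774·42465
1 = 5774·200688 − 21971·52741
So 1 = (5774)·200688 + (-21971)·52741.

1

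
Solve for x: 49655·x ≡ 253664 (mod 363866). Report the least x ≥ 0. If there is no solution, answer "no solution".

First find gcd(49655, 363866):
363866 = 7*49655 + 16281
49655 = 3*16281 + 812
16281 = 20*812 + 41
812 = 19*41 + 33
41 = 1*33 + 8
33 = 4*8 + 1
8 = 8*1 + 0
gcd = 1, so a unique solution mod 363866 exists.
Back-substitute for the Bézout coefficients:
1 = 33 − 4·8
1 = −4·41 + 5·33
1 = 5·812 − 99·41
1 = −99·16281 + 1985·812
1 = 1985·49655 − 6054·16281
1 = −6054·363866 + 44363·49655
So 49655·(44363) ≡ 1 (mod 363866), giving 49655⁻¹ ≡ 44363.
x ≡ 49655⁻¹·253664 ≡ 44363·253664 ≡ 12250 (mod 363866).

12250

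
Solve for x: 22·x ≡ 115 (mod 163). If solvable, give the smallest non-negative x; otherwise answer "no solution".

146

First find gcd(22, 163):
163 = 7*22 + 9
22 = 2*9 + 4
9 = 2*4 + 1
4 = 4*1 + 0
gcd = 1, so a unique solution mod 163 exists.
Back-substitute for the Bézout coefficients:
1 = 9 − 2·4
1 = −2·22 + 5·9
1 = 5·163 − 37·22
So 22·(-37) ≡ 1 (mod 163), giving 22⁻¹ ≡ 126.
x ≡ 22⁻¹·115 ≡ 126·115 ≡ 146 (mod 163).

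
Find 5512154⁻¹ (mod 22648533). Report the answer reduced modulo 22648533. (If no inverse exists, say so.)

11492474

gcd(22648533, 5512154) by repeated division:
22648533 = 4·5512154 + 599917
5512154 = 9·599917 + 112901
599917 = 5·112901 + 35412
112901 = 3·35412 + 6665
35412 = 5·6665 + 2087
6665 = 3·2087 + 404
2087 = 5·404 + 67
404 = 6·67 + 2
67 = 33·2 + 1
2 = 2·1 + 0
Since gcd(5512154, 22648533) = 1, back-substitute to write 1 as a combination:
1 = 67 − 33·2
1 = −33·404 + 199·67
1 = 199·2087 − 1028·404
1 = −1028·6665 + 3283·2087
1 = 3283·35412 − 17443·6665
1 = −17443·112901 + 55612·35412
1 = 55612·599917 − 295503·112901
1 = −295503·5512154 + 2715139·599917
1 = 2715139·22648533 − 11156059·5512154
So 5512154·(-11156059) ≡ 1 (mod 22648533), and -11156059 ≡ 11492474 (mod 22648533).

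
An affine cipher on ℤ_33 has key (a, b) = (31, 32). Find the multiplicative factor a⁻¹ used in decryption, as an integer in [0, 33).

16

Extended Euclidean algorithm:
33 = 1·31 + 2
31 = 15·2 + 1
2 = 2·1 + 0
gcd = 1, so the inverse exists. Back-substitute:
1 = 31 − 15·2
1 = −15·33 + 16·31
So 31·16 ≡ 1 (mod 33).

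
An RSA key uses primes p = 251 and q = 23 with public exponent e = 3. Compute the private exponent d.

3667

φ(n) = (p−1)(q−1) = 250·22 = 5500.
Need d with 3·d ≡ 1 (mod 5500). Apply the extended Euclidean algorithm:
5500 = 1833*3 + 1
3 = 3*1 + 0
Back-substitute:
1 = 5500 − 1833·3
So 3·(-1833) ≡ 1 (mod 5500), hence d ≡ -1833 ≡ 3667 (mod 5500).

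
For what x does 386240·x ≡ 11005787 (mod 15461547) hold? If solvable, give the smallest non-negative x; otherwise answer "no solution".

10680241

First find gcd(386240, 15461547):
15461547 = 40*386240 + 11947
386240 = 32*11947 + 3936
11947 = 3*3936 + 139
3936 = 28*139 + 44
139 = 3*44 + 7
44 = 6*7 + 2
7 = 3*2 + 1
2 = 2*1 + 0
gcd = 1, so a unique solution mod 15461547 exists.
Back-substitute for the Bézout coefficients:
1 = 7 − 3·2
1 = −3·44 + 19·7
1 = 19·139 − 60·44
1 = −60·3936 + 1699·139
1 = 1699·11947 − 5157·3936
1 = −5157·386240 + 166723·11947
1 = 166723·15461547 − 6674077·386240
So 386240·(-6674077) ≡ 1 (mod 15461547), giving 386240⁻¹ ≡ 8787470.
x ≡ 386240⁻¹·11005787 ≡ 8787470·11005787 ≡ 10680241 (mod 15461547).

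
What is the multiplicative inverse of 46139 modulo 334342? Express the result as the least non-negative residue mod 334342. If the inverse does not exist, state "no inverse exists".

57993

Apply the Euclidean algorithm to 334342 and 46139:
334342 = 7·46139 + 11369
46139 = 4·11369 + 663
11369 = 17·663 + 98
663 = 6·98 + 75
98 = 1·75 + 23
75 = 3·23 + 6
23 = 3·6 + 5
6 = 1·5 + 1
5 = 5·1 + 0
Since gcd(46139, 334342) = 1, back-substitute to write 1 as a combination:
1 = 6 − 5
1 = −23 + 4·6
1 = 4·75 − 13·23
1 = −13·98 + 17·75
1 = 17·663 − 115·98
1 = −115·11369 + 1972·663
1 = 1972·46139 − 8003·11369
1 = −8003·334342 + 57993·46139
So 46139·57993 ≡ 1 (mod 334342).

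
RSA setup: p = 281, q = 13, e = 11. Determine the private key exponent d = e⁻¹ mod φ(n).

611

φ(n) = (p−1)(q−1) = 280·12 = 3360.
Need d with 11·d ≡ 1 (mod 3360). Apply the extended Euclidean algorithm:
3360 = 305×11 + 5
11 = 2×5 + 1
5 = 5×1 + 0
Back-substitute:
1 = 11 − 2·5
1 = −2·3360 + 611·11
So 11·611 ≡ 1 (mod 3360), hence d = 611.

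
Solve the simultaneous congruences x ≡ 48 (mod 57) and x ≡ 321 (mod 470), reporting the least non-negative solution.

Write x = 48 + 57·k. Then 57·k ≡ 321 − 48 ≡ 273 (mod 470).
Need 57⁻¹ mod 470. Extended Euclid on (470, 57):
470 = 8*57 + 14
57 = 4*14 + 1
14 = 14*1 + 0
Back-substitute:
1 = 57 − 4·14
1 = −4·470 + 33·57
57⁻¹ ≡ 33 (mod 470), so k ≡ 33·273 ≡ 79 (mod 470).
x = 48 + 57·79 = 4551.

4551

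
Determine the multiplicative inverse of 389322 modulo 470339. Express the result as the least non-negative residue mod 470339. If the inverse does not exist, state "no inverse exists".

413736

gcd(470339, 389322) by repeated division:
470339 = 1·389322 + 81017
389322 = 4·81017 + 65254
81017 = 1·65254 + 15763
65254 = 4·15763 + 2202
15763 = 7·2202 + 349
2202 = 6·349 + 108
349 = 3·108 + 25
108 = 4·25 + 8
25 = 3·8 + 1
8 = 8·1 + 0
Since gcd(389322, 470339) = 1, back-substitute to write 1 as a combination:
1 = 25 − 3·8
1 = −3·108 + 13·25
1 = 13·349 − 42·108
1 = −42·2202 + 265·349
1 = 265·15763 − 1897·2202
1 = −1897·65254 + 7853·15763
1 = 7853·81017 − 9750·65254
1 = −9750·389322 + 46853·81017
1 = 46853·470339 − 56603·389322
Hence 389322⁻¹ ≡ -56603 ≡ 413736 (mod 470339).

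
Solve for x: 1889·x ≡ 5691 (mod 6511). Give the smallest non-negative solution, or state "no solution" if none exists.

First find gcd(1889, 6511):
6511 = 3*1889 + 844
1889 = 2*844 + 201
844 = 4*201 + 40
201 = 5*40 + 1
40 = 40*1 + 0
gcd = 1, so a unique solution mod 6511 exists.
Back-substitute for the Bézout coefficients:
1 = 201 − 5·40
1 = −5·844 + 21·201
1 = 21·1889 − 47·844
1 = −47·6511 + 162·1889
So 1889·(162) ≡ 1 (mod 6511), giving 1889⁻¹ ≡ 162.
x ≡ 1889⁻¹·5691 ≡ 162·5691 ≡ 3891 (mod 6511).

3891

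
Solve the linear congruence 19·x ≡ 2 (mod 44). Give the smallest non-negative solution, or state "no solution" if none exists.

14

First find gcd(19, 44):
44 = 2·19 + 6
19 = 3·6 + 1
6 = 6·1 + 0
gcd = 1, so a unique solution mod 44 exists.
Back-substitute for the Bézout coefficients:
1 = 19 − 3·6
1 = −3·44 + 7·19
So 19·(7) ≡ 1 (mod 44), giving 19⁻¹ ≡ 7.
x ≡ 19⁻¹·2 ≡ 7·2 ≡ 14 (mod 44).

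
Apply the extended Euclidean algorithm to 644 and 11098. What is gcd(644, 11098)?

Euclidean algorithm:
11098 = 17·644 + 150
644 = 4·150 + 44
150 = 3·44 + 18
44 = 2·18 + 8
18 = 2·8 + 2
8 = 4·2 + 0
gcd(644, 11098) = 2.
Working backward:
2 = 18 − 2·8
2 = −2·44 + 5·18
2 = 5·150 − 17·44
2 = −17·644 + 73·150
2 = 73·11098 − 1258·644
So 2 = (73)·11098 + (-1258)·644.

2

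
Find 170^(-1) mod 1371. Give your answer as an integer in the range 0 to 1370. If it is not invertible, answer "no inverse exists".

1121

Extended Euclidean algorithm:
1371 = 8·170 + 11
170 = 15·11 + 5
11 = 2·5 + 1
5 = 5·1 + 0
Since gcd(170, 1371) = 1, back-substitute to write 1 as a combination:
1 = 11 − 2·5
1 = −2·170 + 31·11
1 = 31·1371 − 250·170
Hence 170⁻¹ ≡ -250 ≡ 1121 (mod 1371).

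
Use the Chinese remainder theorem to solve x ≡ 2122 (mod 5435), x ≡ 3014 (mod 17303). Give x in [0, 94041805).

43710392

Write x = 2122 + 5435·k. Then 5435·k ≡ 3014 − 2122 ≡ 892 (mod 17303).
Need 5435⁻¹ mod 17303. Extended Euclid on (17303, 5435):
17303 = 3·5435 + 998
5435 = 5·998 + 445
998 = 2·445 + 108
445 = 4·108 + 13
108 = 8·13 + 4
13 = 3·4 + 1
4 = 4·1 + 0
Back-substitute:
1 = 13 − 3·4
1 = −3·108 + 25·13
1 = 25·445 − 103·108
1 = −103·998 + 231·445
1 = 231·5435 − 1258·998
1 = −1258·17303 + 4005·5435
5435⁻¹ ≡ 4005 (mod 17303), so k ≡ 4005·892 ≡ 8042 (mod 17303).
x = 2122 + 5435·8042 = 43710392.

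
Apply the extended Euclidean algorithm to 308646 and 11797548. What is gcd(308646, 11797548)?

Euclidean algorithm:
11797548 = 38×308646 + 69000
308646 = 4×69000 + 32646
69000 = 2×32646 + 3708
32646 = 8×3708 + 2982
3708 = 1×2982 + 726
2982 = 4×726 + 78
726 = 9×78 + 24
78 = 3×24 + 6
24 = 4×6 + 0
gcd(308646, 11797548) = 6.
Working backward:
6 = 78 − 3·24
6 = −3·726 + 28·78
6 = 28·2982 − 115·726
6 = −115·3708 + 143·2982
6 = 143·32646 − 1259·3708
6 = −1259·69000 + 2661·32646
6 = 2661·308646 − 11903·69000
6 = −11903·11797548 + 454975·308646
So 6 = (-11903)·11797548 + (454975)·308646.

6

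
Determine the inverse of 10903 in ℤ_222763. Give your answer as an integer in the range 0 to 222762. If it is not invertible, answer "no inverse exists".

Apply the Euclidean algorithm to 222763 and 10903:
222763 = 20×10903 + 4703
10903 = 2×4703 + 1497
4703 = 3×1497 + 212
1497 = 7×212 + 13
212 = 16×13 + 4
13 = 3×4 + 1
4 = 4×1 + 0
Since gcd(10903, 222763) = 1, back-substitute to write 1 as a combination:
1 = 13 − 3·4
1 = −3·212 + 49·13
1 = 49·1497 − 346·212
1 = −346·4703 + 1087·1497
1 = 1087·10903 − 2520·4703
1 = −2520·222763 + 51487·10903
So 10903·51487 ≡ 1 (mod 222763).

51487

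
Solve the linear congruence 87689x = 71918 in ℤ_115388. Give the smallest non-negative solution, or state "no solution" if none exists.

First find gcd(87689, 115388):
115388 = 1*87689 + 27699
87689 = 3*27699 + 4592
27699 = 6*4592 + 147
4592 = 31*147 + 35
147 = 4*35 + 7
35 = 5*7 + 0
gcd = 7 and 7 | 71918, so solutions exist. Divide through by 7: 12527x ≡ 10274 (mod 16484).
Now find 12527⁻¹ mod 16484:
16484 = 1·12527 + 3957
12527 = 3·3957 + 656
3957 = 6·656 + 21
656 = 31·21 + 5
21 = 4·5 + 1
5 = 5·1 + 0
Back-substitute:
1 = 21 − 4·5
1 = −4·656 + 125·21
1 = 125·3957 − 754·656
1 = −754·12527 + 2387·3957
1 = 2387·16484 − 3141·12527
So 12527·(-3141) ≡ 1 (mod 16484), i.e. 12527⁻¹ ≡ 13343.
Then x ≡ 13343·10274 ≡ 5038 (mod 16484); the smallest non-negative solution is x = 5038.

5038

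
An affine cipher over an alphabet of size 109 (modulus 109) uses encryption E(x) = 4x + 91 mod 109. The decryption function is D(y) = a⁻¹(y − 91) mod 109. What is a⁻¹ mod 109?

82

Run Euclid on (109, 4):
109 = 27×4 + 1
4 = 4×1 + 0
Since gcd(4, 109) = 1, back-substitute to write 1 as a combination:
1 = 109 − 27·4
Hence 4⁻¹ ≡ -27 ≡ 82 (mod 109).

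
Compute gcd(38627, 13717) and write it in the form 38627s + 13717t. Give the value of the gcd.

Apply Euclid's algorithm to 38627 and 13717:
38627 = 2×13717 + 11193
13717 = 1×11193 + 2524
11193 = 4×2524 + 1097
2524 = 2×1097 + 330
1097 = 3×330 + 107
330 = 3×107 + 9
107 = 11×9 + 8
9 = 1×8 + 1
8 = 8×1 + 0
gcd(38627, 13717) = 1.
Working backward:
1 = 9 − 8
1 = −107 + 12·9
1 = 12·330 − 37·107
1 = −37·1097 + 123·330
1 = 123·2524 − 283·1097
1 = −283·11193 + 1255·2524
1 = 1255·13717 − 1538·11193
1 = −1538·38627 + 4331·13717
So 1 = (-1538)·38627 + (4331)·13717.

1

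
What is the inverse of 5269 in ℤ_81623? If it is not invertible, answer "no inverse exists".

56171

gcd(81623, 5269) by repeated division:
81623 = 15*5269 + 2588
5269 = 2*2588 + 93
2588 = 27*93 + 77
93 = 1*77 + 16
77 = 4*16 + 13
16 = 1*13 + 3
13 = 4*3 + 1
3 = 3*1 + 0
The gcd is 1. Working backward:
1 = 13 − 4·3
1 = −4·16 + 5·13
1 = 5·77 − 24·16
1 = −24·93 + 29·77
1 = 29·2588 − 807·93
1 = −807·5269 + 1643·2588
1 = 1643·81623 − 25452·5269
So 5269·(-25452) ≡ 1 (mod 81623), and -25452 ≡ 56171 (mod 81623).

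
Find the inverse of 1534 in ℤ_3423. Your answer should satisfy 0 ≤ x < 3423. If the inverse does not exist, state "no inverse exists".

1051

Extended Euclidean algorithm:
3423 = 2×1534 + 355
1534 = 4×355 + 114
355 = 3×114 + 13
114 = 8×13 + 10
13 = 1×10 + 3
10 = 3×3 + 1
3 = 3×1 + 0
gcd = 1, so the inverse exists. Back-substitute:
1 = 10 − 3·3
1 = −3·13 + 4·10
1 = 4·114 − 35·13
1 = −35·355 + 109·114
1 = 109·1534 − 471·355
1 = −471·3423 + 1051·1534
So 1534·1051 ≡ 1 (mod 3423).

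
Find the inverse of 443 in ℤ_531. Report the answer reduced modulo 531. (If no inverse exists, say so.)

gcd(531, 443) by repeated division:
531 = 1*443 + 88
443 = 5*88 + 3
88 = 29*3 + 1
3 = 3*1 + 0
The gcd is 1. Working backward:
1 = 88 − 29·3
1 = −29·443 + 146·88
1 = 146·531 − 175·443
Hence 443⁻¹ ≡ -175 ≡ 356 (mod 531).

356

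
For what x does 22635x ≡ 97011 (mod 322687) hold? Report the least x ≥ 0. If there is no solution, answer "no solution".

First find gcd(22635, 322687):
322687 = 14·22635 + 5797
22635 = 3·5797 + 5244
5797 = 1·5244 + 553
5244 = 9·553 + 267
553 = 2·267 + 19
267 = 14·19 + 1
19 = 19·1 + 0
gcd = 1, so a unique solution mod 322687 exists.
Back-substitute for the Bézout coefficients:
1 = 267 − 14·19
1 = −14·553 + 29·267
1 = 29·5244 − 275·553
1 = −275·5797 + 304·5244
1 = 304·22635 − 1187·5797
1 = −1187·322687 + 16922·22635
So 22635·(16922) ≡ 1 (mod 322687), giving 22635⁻¹ ≡ 16922.
x ≡ 22635⁻¹·97011 ≡ 16922·97011 ≡ 111373 (mod 322687).

111373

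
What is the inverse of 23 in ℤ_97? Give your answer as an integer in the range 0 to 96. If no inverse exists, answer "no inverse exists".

Run Euclid on (97, 23):
97 = 4·23 + 5
23 = 4·5 + 3
5 = 1·3 + 2
3 = 1·2 + 1
2 = 2·1 + 0
The gcd is 1. Working backward:
1 = 3 − 2
1 = −5 + 2·3
1 = 2·23 − 9·5
1 = −9·97 + 38·23
So 23·38 ≡ 1 (mod 97).

38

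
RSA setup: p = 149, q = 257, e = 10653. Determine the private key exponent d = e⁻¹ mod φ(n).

φ(n) = (p−1)(q−1) = 148·256 = 37888.
Need d with 10653·d ≡ 1 (mod 37888). Apply the extended Euclidean algorithm:
37888 = 3*10653 + 5929
10653 = 1*5929 + 4724
5929 = 1*4724 + 1205
4724 = 3*1205 + 1109
1205 = 1*1109 + 96
1109 = 11*96 + 53
96 = 1*53 + 43
53 = 1*43 + 10
43 = 4*10 + 3
10 = 3*3 + 1
3 = 3*1 + 0
Back-substitute:
1 = 10 − 3·3
1 = −3·43 + 13·10
1 = 13·53 − 16·43
1 = −16·96 + 29·53
1 = 29·1109 − 335·96
1 = −335·1205 + 364·1109
1 = 364·4724 − 1427·1205
1 = −1427·5929 + 1791·4724
1 = 1791·10653 − 3218·5929
1 = −3218·37888 + 11445·10653
So 10653·11445 ≡ 1 (mod 37888), hence d = 11445.

11445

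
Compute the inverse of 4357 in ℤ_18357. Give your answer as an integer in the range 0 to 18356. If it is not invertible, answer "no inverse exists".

Apply the Euclidean algorithm to 18357 and 4357:
18357 = 4·4357 + 929
4357 = 4·929 + 641
929 = 1·641 + 288
641 = 2·288 + 65
288 = 4·65 + 28
65 = 2·28 + 9
28 = 3·9 + 1
9 = 9·1 + 0
gcd = 1, so the inverse exists. Back-substitute:
1 = 28 − 3·9
1 = −3·65 + 7·28
1 = 7·288 − 31·65
1 = −31·641 + 69·288
1 = 69·929 − 100·641
1 = −100·4357 + 469·929
1 = 469·18357 − 1976·4357
Hence 4357⁻¹ ≡ -1976 ≡ 16381 (mod 18357).

16381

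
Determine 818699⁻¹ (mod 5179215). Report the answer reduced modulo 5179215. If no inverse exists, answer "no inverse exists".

2502974

gcd(5179215, 818699) by repeated division:
5179215 = 6×818699 + 267021
818699 = 3×267021 + 17636
267021 = 15×17636 + 2481
17636 = 7×2481 + 269
2481 = 9×269 + 60
269 = 4×60 + 29
60 = 2×29 + 2
29 = 14×2 + 1
2 = 2×1 + 0
gcd = 1, so the inverse exists. Back-substitute:
1 = 29 − 14·2
1 = −14·60 + 29·29
1 = 29·269 − 130·60
1 = −130·2481 + 1199·269
1 = 1199·17636 − 8523·2481
1 = −8523·267021 + 129044·17636
1 = 129044·818699 − 395655·267021
1 = −395655·5179215 + 2502974·818699
So 818699·2502974 ≡ 1 (mod 5179215).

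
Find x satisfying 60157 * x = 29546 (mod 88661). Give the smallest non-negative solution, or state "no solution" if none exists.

First find gcd(60157, 88661):
88661 = 1·60157 + 28504
60157 = 2·28504 + 3149
28504 = 9·3149 + 163
3149 = 19·163 + 52
163 = 3·52 + 7
52 = 7·7 + 3
7 = 2·3 + 1
3 = 3·1 + 0
gcd = 1, so a unique solution mod 88661 exists.
Back-substitute for the Bézout coefficients:
1 = 7 − 2·3
1 = −2·52 + 15·7
1 = 15·163 − 47·52
1 = −47·3149 + 908·163
1 = 908·28504 − 8219·3149
1 = −8219·60157 + 17346·28504
1 = 17346·88661 − 25565·60157
So 60157·(-25565) ≡ 1 (mod 88661), giving 60157⁻¹ ≡ 63096.
x ≡ 60157⁻¹·29546 ≡ 63096·29546 ≡ 48230 (mod 88661).

48230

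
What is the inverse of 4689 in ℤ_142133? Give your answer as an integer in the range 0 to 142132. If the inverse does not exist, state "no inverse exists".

Apply the Euclidean algorithm to 142133 and 4689:
142133 = 30*4689 + 1463
4689 = 3*1463 + 300
1463 = 4*300 + 263
300 = 1*263 + 37
263 = 7*37 + 4
37 = 9*4 + 1
4 = 4*1 + 0
Since gcd(4689, 142133) = 1, back-substitute to write 1 as a combination:
1 = 37 − 9·4
1 = −9·263 + 64·37
1 = 64·300 − 73·263
1 = −73·1463 + 356·300
1 = 356·4689 − 1141·1463
1 = −1141·142133 + 34586·4689
So 4689·34586 ≡ 1 (mod 142133).

34586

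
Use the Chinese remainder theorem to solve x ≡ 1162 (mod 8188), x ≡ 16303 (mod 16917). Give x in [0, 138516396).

Write x = 1162 + 8188·k. Then 8188·k ≡ 16303 − 1162 ≡ 15141 (mod 16917).
Need 8188⁻¹ mod 16917. Extended Euclid on (16917, 8188):
16917 = 2×8188 + 541
8188 = 15×541 + 73
541 = 7×73 + 30
73 = 2×30 + 13
30 = 2×13 + 4
13 = 3×4 + 1
4 = 4×1 + 0
Back-substitute:
1 = 13 − 3·4
1 = −3·30 + 7·13
1 = 7·73 − 17·30
1 = −17·541 + 126·73
1 = 126·8188 − 1907·541
1 = −1907·16917 + 3940·8188
8188⁻¹ ≡ 3940 (mod 16917), so k ≡ 3940·15141 ≡ 6198 (mod 16917).
x = 1162 + 8188·6198 = 50750386.

50750386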